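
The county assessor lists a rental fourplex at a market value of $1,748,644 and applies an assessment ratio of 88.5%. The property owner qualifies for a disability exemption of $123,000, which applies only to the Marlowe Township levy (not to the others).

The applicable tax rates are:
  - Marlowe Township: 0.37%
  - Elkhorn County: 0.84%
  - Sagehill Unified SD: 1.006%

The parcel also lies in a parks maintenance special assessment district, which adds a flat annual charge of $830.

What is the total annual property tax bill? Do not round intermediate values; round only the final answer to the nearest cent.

Assessed value = $1,748,644 × 0.885 = $1,547,549.94
Marlowe Township: ($1,547,549.94 − $123,000) × 0.0037 = $1,424,549.94 × 0.0037 = $5,270.834778
Elkhorn County: $1,547,549.94 × 0.0084 = $12,999.419496
Sagehill Unified SD: $1,547,549.94 × 0.01006 = $15,568.3523964
Levies subtotal = $33,838.6066704
Total = $33,838.6066704 + $830 = $34,668.6066704

$34,668.61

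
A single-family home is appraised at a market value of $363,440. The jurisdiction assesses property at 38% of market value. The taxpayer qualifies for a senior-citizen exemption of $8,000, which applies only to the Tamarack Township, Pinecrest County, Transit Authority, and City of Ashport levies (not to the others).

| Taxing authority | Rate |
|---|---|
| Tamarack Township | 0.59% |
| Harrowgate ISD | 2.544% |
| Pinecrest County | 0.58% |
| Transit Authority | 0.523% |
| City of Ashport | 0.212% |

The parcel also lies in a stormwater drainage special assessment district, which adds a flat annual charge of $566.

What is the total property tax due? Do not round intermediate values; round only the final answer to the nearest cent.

Assessed value = $363,440 × 0.38 = $138,107.2
Tamarack Township: ($138,107.2 − $8,000) × 0.0059 = $130,107.2 × 0.0059 = $767.63248
Harrowgate ISD: $138,107.2 × 0.02544 = $3,513.447168
Pinecrest County: ($138,107.2 − $8,000) × 0.0058 = $130,107.2 × 0.0058 = $754.62176
Transit Authority: ($138,107.2 − $8,000) × 0.00523 = $130,107.2 × 0.00523 = $680.460656
City of Ashport: ($138,107.2 − $8,000) × 0.00212 = $130,107.2 × 0.00212 = $275.827264
Levies subtotal = $5,991.989328
Total = $5,991.989328 + $566 = $6,557.989328

$6,557.99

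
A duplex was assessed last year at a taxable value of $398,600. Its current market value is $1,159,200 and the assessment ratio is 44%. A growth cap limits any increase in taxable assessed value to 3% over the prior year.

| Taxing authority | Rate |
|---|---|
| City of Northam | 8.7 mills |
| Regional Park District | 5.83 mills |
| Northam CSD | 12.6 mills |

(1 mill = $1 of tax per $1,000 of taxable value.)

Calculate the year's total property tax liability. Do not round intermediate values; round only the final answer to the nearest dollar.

Uncapped assessed value = $1,159,200 × 0.44 = $510,048
Cap limit = $398,600 × 1.03 = $410,558
Taxable assessed value = min($510,048, $410,558) = $410,558 (cap binds)
City of Northam: $410,558 × 0.0087 = $3,571.8546
Regional Park District: $410,558 × 0.00583 = $2,393.55314
Northam CSD: $410,558 × 0.0126 = $5,173.0308
Total = $11,138.43854

$11,138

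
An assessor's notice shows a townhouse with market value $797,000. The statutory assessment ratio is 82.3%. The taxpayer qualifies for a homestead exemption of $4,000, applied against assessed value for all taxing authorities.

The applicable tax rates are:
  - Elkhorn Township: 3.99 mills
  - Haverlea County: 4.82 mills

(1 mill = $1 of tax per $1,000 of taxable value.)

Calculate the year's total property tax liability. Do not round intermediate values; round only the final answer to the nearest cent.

$5,743.51

Assessed value = $797,000 × 0.823 = $655,931
Taxable value = $655,931 − $4,000 = $651,931
Elkhorn Township: $651,931 × 0.00399 = $2,601.20469
Haverlea County: $651,931 × 0.00482 = $3,142.30742
Total = $2,601.20469 + $3,142.30742 = $5,743.51211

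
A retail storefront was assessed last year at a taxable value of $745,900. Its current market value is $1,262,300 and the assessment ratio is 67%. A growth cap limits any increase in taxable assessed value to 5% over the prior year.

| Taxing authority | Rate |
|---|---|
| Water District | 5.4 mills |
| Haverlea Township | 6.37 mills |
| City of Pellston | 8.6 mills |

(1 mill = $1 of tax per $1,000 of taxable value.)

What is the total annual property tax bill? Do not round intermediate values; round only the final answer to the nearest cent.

$15,953.68

Uncapped assessed value = $1,262,300 × 0.67 = $845,741
Cap limit = $745,900 × 1.05 = $783,195
Taxable assessed value = min($845,741, $783,195) = $783,195 (cap binds)
Water District: $783,195 × 0.0054 = $4,229.253
Haverlea Township: $783,195 × 0.00637 = $4,988.95215
City of Pellston: $783,195 × 0.0086 = $6,735.477
Total = $15,953.68215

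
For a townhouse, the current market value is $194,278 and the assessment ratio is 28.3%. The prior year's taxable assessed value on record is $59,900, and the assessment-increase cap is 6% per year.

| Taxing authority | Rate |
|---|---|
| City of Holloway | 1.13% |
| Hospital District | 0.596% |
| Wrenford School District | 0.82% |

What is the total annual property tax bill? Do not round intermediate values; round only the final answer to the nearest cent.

$1,399.81

Uncapped assessed value = $194,278 × 0.283 = $54,980.674
Cap limit = $59,900 × 1.06 = $63,494
Taxable assessed value = min($54,980.674, $63,494) = $54,980.674 (cap does not bind)
City of Holloway: $54,980.674 × 0.0113 = $621.2816162
Hospital District: $54,980.674 × 0.00596 = $327.68481704
Wrenford School District: $54,980.674 × 0.0082 = $450.8415268
Total = $1,399.80796004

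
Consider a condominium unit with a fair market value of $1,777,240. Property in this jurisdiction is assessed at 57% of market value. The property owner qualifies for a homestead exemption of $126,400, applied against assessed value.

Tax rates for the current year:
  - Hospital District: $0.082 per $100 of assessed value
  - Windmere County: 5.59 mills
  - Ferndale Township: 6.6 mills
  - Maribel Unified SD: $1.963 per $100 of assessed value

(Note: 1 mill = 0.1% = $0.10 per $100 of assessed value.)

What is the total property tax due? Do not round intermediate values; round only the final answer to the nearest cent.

Assessed value = $1,777,240 × 0.57 = $1,013,026.8
Taxable value = $1,013,026.8 − $126,400 = $886,626.8
Hospital District: $886,626.8 × 0.00082 = $727.033976
Windmere County: $886,626.8 × 0.00559 = $4,956.243812
Ferndale Township: $886,626.8 × 0.0066 = $5,851.73688
Maribel Unified SD: $886,626.8 × 0.01963 = $17,404.484084
Total = $28,939.498752

$28,939.50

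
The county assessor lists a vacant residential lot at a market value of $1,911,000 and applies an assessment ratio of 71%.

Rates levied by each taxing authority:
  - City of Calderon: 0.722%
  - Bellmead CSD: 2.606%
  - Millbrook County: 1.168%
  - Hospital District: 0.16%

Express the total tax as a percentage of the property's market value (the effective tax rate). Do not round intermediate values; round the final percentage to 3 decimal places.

3.306%

Assessed value = $1,911,000 × 0.71 = $1,356,810
City of Calderon: $1,356,810 × 0.00722 = $9,796.1682
Bellmead CSD: $1,356,810 × 0.02606 = $35,358.4686
Millbrook County: $1,356,810 × 0.01168 = $15,847.5408
Hospital District: $1,356,810 × 0.0016 = $2,170.896
Total tax = $63,173.0736
Effective rate = $63,173.0736 ÷ $1,911,000 = 3.306% of market value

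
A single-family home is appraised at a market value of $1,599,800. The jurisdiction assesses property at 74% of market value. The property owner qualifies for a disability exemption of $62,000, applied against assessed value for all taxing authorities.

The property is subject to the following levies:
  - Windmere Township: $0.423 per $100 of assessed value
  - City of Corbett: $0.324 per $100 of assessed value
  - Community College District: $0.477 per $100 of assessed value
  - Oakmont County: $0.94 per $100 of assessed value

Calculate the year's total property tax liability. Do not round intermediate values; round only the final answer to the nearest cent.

$24,276.88

Assessed value = $1,599,800 × 0.74 = $1,183,852
Taxable value = $1,183,852 − $62,000 = $1,121,852
Windmere Township: $1,121,852 × 0.00423 = $4,745.43396
City of Corbett: $1,121,852 × 0.00324 = $3,634.80048
Community College District: $1,121,852 × 0.00477 = $5,351.23404
Oakmont County: $1,121,852 × 0.0094 = $10,545.4088
Total = $4,745.43396 + $3,634.80048 + $5,351.23404 + $10,545.4088 = $24,276.87728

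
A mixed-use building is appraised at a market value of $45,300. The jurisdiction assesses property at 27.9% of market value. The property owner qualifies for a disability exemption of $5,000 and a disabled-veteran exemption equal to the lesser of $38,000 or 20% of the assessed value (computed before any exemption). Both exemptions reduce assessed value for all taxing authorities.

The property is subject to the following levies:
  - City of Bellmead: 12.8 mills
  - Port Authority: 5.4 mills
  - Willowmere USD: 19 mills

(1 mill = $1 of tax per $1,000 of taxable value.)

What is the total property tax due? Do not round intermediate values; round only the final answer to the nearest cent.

Assessed value = $45,300 × 0.279 = $12,638.7
Disabled-veteran exemption = min($38,000, 20% × $12,638.7) = min($38,000, $2,527.74) = $2,527.74 (percentage binds)
Taxable value = $12,638.7 − $5,000 − $2,527.74 = $5,110.96
City of Bellmead: $5,110.96 × 0.0128 = $65.420288
Port Authority: $5,110.96 × 0.0054 = $27.599184
Willowmere USD: $5,110.96 × 0.019 = $97.10824
Total = $190.127712

$190.13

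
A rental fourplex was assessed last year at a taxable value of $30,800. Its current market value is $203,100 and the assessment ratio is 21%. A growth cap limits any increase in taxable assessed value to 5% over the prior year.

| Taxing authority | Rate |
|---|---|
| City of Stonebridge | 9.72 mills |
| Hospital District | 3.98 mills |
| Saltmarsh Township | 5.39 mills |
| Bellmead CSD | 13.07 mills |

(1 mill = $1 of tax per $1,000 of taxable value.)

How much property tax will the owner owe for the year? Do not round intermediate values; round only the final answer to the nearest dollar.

$1,040

Uncapped assessed value = $203,100 × 0.21 = $42,651
Cap limit = $30,800 × 1.05 = $32,340
Taxable assessed value = min($42,651, $32,340) = $32,340 (cap binds)
City of Stonebridge: $32,340 × 0.00972 = $314.3448
Hospital District: $32,340 × 0.00398 = $128.7132
Saltmarsh Township: $32,340 × 0.00539 = $174.3126
Bellmead CSD: $32,340 × 0.01307 = $422.6838
Total = $1,040.0544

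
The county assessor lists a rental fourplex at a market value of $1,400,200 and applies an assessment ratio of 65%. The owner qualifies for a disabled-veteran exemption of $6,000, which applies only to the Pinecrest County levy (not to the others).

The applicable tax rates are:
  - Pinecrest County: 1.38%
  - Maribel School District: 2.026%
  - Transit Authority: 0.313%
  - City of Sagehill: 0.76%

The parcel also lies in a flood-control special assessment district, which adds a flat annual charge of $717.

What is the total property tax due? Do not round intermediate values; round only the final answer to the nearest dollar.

$41,399

Assessed value = $1,400,200 × 0.65 = $910,130
Pinecrest County: ($910,130 − $6,000) × 0.0138 = $904,130 × 0.0138 = $12,476.994
Maribel School District: $910,130 × 0.02026 = $18,439.2338
Transit Authority: $910,130 × 0.00313 = $2,848.7069
City of Sagehill: $910,130 × 0.0076 = $6,916.988
Levies subtotal = $40,681.9227
Total = $40,681.9227 + $717 = $41,398.9227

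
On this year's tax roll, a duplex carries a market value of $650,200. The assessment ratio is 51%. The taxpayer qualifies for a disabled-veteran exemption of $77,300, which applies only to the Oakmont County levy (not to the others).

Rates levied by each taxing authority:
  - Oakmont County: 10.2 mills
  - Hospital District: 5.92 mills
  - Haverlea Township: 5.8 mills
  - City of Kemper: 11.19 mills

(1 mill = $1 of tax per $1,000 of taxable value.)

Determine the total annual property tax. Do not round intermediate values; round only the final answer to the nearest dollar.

$10,191

Assessed value = $650,200 × 0.51 = $331,602
Oakmont County: ($331,602 − $77,300) × 0.0102 = $254,302 × 0.0102 = $2,593.8804
Hospital District: $331,602 × 0.00592 = $1,963.08384
Haverlea Township: $331,602 × 0.0058 = $1,923.2916
City of Kemper: $331,602 × 0.01119 = $3,710.62638
Total = $10,190.88222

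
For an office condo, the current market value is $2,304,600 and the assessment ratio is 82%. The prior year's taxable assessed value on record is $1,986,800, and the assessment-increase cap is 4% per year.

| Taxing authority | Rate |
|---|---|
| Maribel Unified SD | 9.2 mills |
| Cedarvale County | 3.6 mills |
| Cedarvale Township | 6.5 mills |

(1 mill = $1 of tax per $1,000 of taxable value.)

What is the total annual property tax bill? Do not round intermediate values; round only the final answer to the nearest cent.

$36,472.60

Uncapped assessed value = $2,304,600 × 0.82 = $1,889,772
Cap limit = $1,986,800 × 1.04 = $2,066,272
Taxable assessed value = min($1,889,772, $2,066,272) = $1,889,772 (cap does not bind)
Maribel Unified SD: $1,889,772 × 0.0092 = $17,385.9024
Cedarvale County: $1,889,772 × 0.0036 = $6,803.1792
Cedarvale Township: $1,889,772 × 0.0065 = $12,283.518
Total = $36,472.5996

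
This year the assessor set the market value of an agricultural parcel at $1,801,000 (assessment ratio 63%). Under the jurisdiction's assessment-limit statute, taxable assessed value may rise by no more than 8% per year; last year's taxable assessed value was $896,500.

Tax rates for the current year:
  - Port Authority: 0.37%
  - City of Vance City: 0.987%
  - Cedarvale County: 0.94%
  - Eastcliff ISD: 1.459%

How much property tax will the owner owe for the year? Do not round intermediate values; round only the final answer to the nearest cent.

$36,366.34

Uncapped assessed value = $1,801,000 × 0.63 = $1,134,630
Cap limit = $896,500 × 1.08 = $968,220
Taxable assessed value = min($1,134,630, $968,220) = $968,220 (cap binds)
Port Authority: $968,220 × 0.0037 = $3,582.414
City of Vance City: $968,220 × 0.00987 = $9,556.3314
Cedarvale County: $968,220 × 0.0094 = $9,101.268
Eastcliff ISD: $968,220 × 0.01459 = $14,126.3298
Total = $36,366.3432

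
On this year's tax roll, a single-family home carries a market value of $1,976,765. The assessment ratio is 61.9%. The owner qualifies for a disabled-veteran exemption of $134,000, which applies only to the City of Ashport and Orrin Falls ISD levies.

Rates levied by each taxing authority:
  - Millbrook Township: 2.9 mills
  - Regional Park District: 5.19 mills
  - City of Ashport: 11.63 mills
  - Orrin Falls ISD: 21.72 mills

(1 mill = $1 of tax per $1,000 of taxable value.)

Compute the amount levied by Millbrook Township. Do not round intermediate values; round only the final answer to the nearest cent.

Assessed value = $1,976,765 × 0.619 = $1,223,617.535
Millbrook Township taxable value = $1,223,617.535 (exemption does not apply)
Millbrook Township levy = $1,223,617.535 × 0.0029 = $3,548.4908515

$3,548.49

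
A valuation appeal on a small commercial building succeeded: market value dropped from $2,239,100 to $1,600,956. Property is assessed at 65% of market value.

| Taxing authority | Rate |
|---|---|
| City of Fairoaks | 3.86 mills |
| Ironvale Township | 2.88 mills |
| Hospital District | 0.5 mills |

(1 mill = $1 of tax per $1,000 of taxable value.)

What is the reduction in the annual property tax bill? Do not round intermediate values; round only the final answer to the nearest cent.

$3,003.11

Old assessed value = $2,239,100 × 0.65 = $1,455,415
New assessed value = $1,600,956 × 0.65 = $1,040,621.4
Combined rate = 0.00386 + 0.00288 + 0.0005 = 0.00724
Old tax = $1,455,415 × 0.00724 = $10,537.2046
New tax = $1,040,621.4 × 0.00724 = $7,534.098936
Reduction = $10,537.2046 − $7,534.098936 = $3,003.105664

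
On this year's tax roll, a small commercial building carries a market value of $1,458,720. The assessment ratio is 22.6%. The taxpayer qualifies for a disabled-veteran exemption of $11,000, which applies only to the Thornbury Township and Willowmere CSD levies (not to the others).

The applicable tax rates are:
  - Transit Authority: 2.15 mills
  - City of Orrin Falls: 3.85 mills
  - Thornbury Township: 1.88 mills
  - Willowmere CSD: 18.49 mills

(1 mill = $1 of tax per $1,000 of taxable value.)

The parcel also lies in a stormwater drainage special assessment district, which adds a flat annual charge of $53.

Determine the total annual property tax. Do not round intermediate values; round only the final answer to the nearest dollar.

Assessed value = $1,458,720 × 0.226 = $329,670.72
Transit Authority: $329,670.72 × 0.00215 = $708.792048
City of Orrin Falls: $329,670.72 × 0.00385 = $1,269.232272
Thornbury Township: ($329,670.72 − $11,000) × 0.00188 = $318,670.72 × 0.00188 = $599.1009536
Willowmere CSD: ($329,670.72 − $11,000) × 0.01849 = $318,670.72 × 0.01849 = $5,892.2216128
Levies subtotal = $8,469.3468864
Total = $8,469.3468864 + $53 = $8,522.3468864

$8,522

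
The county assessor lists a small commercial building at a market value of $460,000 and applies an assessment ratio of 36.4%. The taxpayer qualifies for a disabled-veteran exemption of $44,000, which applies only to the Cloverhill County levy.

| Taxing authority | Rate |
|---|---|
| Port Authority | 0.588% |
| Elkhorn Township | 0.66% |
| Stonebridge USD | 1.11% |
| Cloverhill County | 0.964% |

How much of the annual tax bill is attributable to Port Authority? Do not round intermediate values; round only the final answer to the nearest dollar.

Assessed value = $460,000 × 0.364 = $167,440
Port Authority taxable value = $167,440 (exemption does not apply)
Port Authority levy = $167,440 × 0.00588 = $984.5472

$985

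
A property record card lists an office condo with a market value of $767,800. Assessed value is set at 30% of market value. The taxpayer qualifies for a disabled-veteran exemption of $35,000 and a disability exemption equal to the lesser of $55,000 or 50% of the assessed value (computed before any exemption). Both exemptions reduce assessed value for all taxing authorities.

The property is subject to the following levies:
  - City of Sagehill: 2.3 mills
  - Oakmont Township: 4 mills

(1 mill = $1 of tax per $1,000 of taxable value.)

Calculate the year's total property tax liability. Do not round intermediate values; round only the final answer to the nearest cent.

$884.14

Assessed value = $767,800 × 0.3 = $230,340
Disability exemption = min($55,000, 50% × $230,340) = min($55,000, $115,170) = $55,000 (dollar cap binds)
Taxable value = $230,340 − $35,000 − $55,000 = $140,340
City of Sagehill: $140,340 × 0.0023 = $322.782
Oakmont Township: $140,340 × 0.004 = $561.36
Total = $884.142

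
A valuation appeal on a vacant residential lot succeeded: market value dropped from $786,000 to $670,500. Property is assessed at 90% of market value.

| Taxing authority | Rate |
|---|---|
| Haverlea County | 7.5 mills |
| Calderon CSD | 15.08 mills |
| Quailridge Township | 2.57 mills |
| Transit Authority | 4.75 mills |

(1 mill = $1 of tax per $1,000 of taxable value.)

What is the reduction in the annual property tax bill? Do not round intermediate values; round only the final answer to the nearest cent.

Old assessed value = $786,000 × 0.9 = $707,400
New assessed value = $670,500 × 0.9 = $603,450
Combined rate = 0.0075 + 0.01508 + 0.00257 + 0.00475 = 0.0299
Old tax = $707,400 × 0.0299 = $21,151.26
New tax = $603,450 × 0.0299 = $18,043.155
Reduction = $21,151.26 − $18,043.155 = $3,108.105

$3,108.11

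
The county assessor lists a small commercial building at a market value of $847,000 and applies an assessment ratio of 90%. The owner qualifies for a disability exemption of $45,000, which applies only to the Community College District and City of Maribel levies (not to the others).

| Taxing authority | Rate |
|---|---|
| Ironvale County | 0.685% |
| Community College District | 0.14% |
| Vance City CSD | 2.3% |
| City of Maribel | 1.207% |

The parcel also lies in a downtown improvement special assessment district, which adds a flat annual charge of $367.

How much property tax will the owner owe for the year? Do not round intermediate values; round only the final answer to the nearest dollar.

$32,784

Assessed value = $847,000 × 0.9 = $762,300
Ironvale County: $762,300 × 0.00685 = $5,221.755
Community College District: ($762,300 − $45,000) × 0.0014 = $717,300 × 0.0014 = $1,004.22
Vance City CSD: $762,300 × 0.023 = $17,532.9
City of Maribel: ($762,300 − $45,000) × 0.01207 = $717,300 × 0.01207 = $8,657.811
Levies subtotal = $32,416.686
Total = $32,416.686 + $367 = $32,783.686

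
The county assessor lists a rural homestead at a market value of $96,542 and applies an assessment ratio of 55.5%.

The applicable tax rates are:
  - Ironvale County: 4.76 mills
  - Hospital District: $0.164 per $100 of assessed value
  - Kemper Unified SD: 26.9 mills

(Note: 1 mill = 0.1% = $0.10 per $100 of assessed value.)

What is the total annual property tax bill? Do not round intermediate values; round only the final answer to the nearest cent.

Assessed value = $96,542 × 0.555 = $53,580.81
Ironvale County: $53,580.81 × 0.00476 = $255.0446556
Hospital District: $53,580.81 × 0.00164 = $87.8725284
Kemper Unified SD: $53,580.81 × 0.0269 = $1,441.323789
Total = $1,784.240973

$1,784.24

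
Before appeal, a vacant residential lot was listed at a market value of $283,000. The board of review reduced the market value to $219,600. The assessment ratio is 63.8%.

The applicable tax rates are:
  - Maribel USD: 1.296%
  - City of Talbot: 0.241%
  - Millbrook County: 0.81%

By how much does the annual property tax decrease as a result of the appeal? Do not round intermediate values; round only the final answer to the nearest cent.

Old assessed value = $283,000 × 0.638 = $180,554
New assessed value = $219,600 × 0.638 = $140,104.8
Combined rate = 0.01296 + 0.00241 + 0.0081 = 0.02347
Old tax = $180,554 × 0.02347 = $4,237.60238
New tax = $140,104.8 × 0.02347 = $3,288.259656
Reduction = $4,237.60238 − $3,288.259656 = $949.342724

$949.34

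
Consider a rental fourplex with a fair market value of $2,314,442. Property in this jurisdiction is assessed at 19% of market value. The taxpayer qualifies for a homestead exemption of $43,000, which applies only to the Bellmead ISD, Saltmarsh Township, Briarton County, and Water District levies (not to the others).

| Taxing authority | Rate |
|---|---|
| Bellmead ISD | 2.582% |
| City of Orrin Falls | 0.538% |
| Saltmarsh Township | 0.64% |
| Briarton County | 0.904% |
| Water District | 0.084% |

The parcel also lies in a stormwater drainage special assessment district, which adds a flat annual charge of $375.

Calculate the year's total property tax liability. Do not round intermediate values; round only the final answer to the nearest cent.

$19,443.74

Assessed value = $2,314,442 × 0.19 = $439,743.98
Bellmead ISD: ($439,743.98 − $43,000) × 0.02582 = $396,743.98 × 0.02582 = $10,243.9295636
City of Orrin Falls: $439,743.98 × 0.00538 = $2,365.8226124
Saltmarsh Township: ($439,743.98 − $43,000) × 0.0064 = $396,743.98 × 0.0064 = $2,539.161472
Briarton County: ($439,743.98 − $43,000) × 0.00904 = $396,743.98 × 0.00904 = $3,586.5655792
Water District: ($439,743.98 − $43,000) × 0.00084 = $396,743.98 × 0.00084 = $333.2649432
Levies subtotal = $19,068.7441704
Total = $19,068.7441704 + $375 = $19,443.7441704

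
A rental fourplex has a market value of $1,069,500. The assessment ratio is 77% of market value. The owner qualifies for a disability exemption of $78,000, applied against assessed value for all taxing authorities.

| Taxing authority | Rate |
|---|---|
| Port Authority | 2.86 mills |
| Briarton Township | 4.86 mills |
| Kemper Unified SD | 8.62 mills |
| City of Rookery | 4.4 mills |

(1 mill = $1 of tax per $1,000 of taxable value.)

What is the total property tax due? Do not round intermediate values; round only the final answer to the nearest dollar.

Assessed value = $1,069,500 × 0.77 = $823,515
Taxable value = $823,515 − $78,000 = $745,515
Port Authority: $745,515 × 0.00286 = $2,132.1729
Briarton Township: $745,515 × 0.00486 = $3,623.2029
Kemper Unified SD: $745,515 × 0.00862 = $6,426.3393
City of Rookery: $745,515 × 0.0044 = $3,280.266
Total = $2,132.1729 + $3,623.2029 + $6,426.3393 + $3,280.266 = $15,461.9811

$15,462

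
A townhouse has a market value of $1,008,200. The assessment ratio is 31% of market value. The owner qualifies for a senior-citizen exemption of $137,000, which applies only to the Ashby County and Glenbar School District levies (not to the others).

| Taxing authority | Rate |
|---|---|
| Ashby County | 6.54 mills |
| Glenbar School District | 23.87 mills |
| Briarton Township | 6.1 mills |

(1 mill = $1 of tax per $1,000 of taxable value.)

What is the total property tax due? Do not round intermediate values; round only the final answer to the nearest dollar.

$7,245

Assessed value = $1,008,200 × 0.31 = $312,542
Ashby County: ($312,542 − $137,000) × 0.00654 = $175,542 × 0.00654 = $1,148.04468
Glenbar School District: ($312,542 − $137,000) × 0.02387 = $175,542 × 0.02387 = $4,190.18754
Briarton Township: $312,542 × 0.0061 = $1,906.5062
Total = $7,244.73842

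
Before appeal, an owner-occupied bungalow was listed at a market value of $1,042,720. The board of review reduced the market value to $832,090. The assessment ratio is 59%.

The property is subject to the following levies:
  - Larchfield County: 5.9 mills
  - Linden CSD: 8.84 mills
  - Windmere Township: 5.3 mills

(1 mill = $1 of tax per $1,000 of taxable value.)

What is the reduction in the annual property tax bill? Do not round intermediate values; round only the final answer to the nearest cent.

Old assessed value = $1,042,720 × 0.59 = $615,204.8
New assessed value = $832,090 × 0.59 = $490,933.1
Combined rate = 0.0059 + 0.00884 + 0.0053 = 0.02004
Old tax = $615,204.8 × 0.02004 = $12,328.704192
New tax = $490,933.1 × 0.02004 = $9,838.299324
Reduction = $12,328.704192 − $9,838.299324 = $2,490.404868

$2,490.40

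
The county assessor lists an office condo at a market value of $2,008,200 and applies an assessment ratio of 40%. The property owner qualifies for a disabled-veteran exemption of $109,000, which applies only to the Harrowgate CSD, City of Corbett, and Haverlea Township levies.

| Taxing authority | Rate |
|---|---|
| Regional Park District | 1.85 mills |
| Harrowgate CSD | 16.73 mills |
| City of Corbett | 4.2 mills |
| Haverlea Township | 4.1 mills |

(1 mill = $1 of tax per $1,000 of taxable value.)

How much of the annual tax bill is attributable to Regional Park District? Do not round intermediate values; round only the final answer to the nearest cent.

$1,486.07

Assessed value = $2,008,200 × 0.4 = $803,280
Regional Park District taxable value = $803,280 (exemption does not apply)
Regional Park District levy = $803,280 × 0.00185 = $1,486.068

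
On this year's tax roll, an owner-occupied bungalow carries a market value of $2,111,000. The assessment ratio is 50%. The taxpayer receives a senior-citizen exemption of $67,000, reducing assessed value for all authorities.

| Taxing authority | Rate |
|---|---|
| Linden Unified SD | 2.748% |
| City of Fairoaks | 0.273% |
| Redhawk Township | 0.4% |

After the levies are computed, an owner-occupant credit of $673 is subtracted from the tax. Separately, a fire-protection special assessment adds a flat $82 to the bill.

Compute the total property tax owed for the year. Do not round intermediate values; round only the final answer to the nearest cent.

Assessed value = $2,111,000 × 0.5 = $1,055,500
Taxable value = $1,055,500 − $67,000 = $988,500
Linden Unified SD: $988,500 × 0.02748 = $27,163.98
City of Fairoaks: $988,500 × 0.00273 = $2,698.605
Redhawk Township: $988,500 × 0.004 = $3,954
Levies subtotal = $33,816.585
After credit = $33,816.585 − $673 = $33,143.585
Total = $33,143.585 + $82 = $33,225.585

$33,225.59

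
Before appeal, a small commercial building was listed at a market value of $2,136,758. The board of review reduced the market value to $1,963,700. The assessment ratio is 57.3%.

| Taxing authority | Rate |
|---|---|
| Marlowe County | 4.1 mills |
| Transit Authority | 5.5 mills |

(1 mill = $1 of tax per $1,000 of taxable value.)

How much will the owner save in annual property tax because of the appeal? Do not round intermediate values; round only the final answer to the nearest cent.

Old assessed value = $2,136,758 × 0.573 = $1,224,362.334
New assessed value = $1,963,700 × 0.573 = $1,125,200.1
Combined rate = 0.0041 + 0.0055 = 0.0096
Old tax = $1,224,362.334 × 0.0096 = $11,753.8784064
New tax = $1,125,200.1 × 0.0096 = $10,801.92096
Reduction = $11,753.8784064 − $10,801.92096 = $951.9574464

$951.96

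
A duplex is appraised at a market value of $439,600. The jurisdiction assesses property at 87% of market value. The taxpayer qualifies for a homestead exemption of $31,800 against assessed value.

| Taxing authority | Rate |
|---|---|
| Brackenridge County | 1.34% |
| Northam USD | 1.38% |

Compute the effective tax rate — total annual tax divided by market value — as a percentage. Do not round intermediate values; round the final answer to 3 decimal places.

2.170%

Assessed value = $439,600 × 0.87 = $382,452
Taxable value = $382,452 − $31,800 = $350,652
Brackenridge County: $350,652 × 0.0134 = $4,698.7368
Northam USD: $350,652 × 0.0138 = $4,838.9976
Total tax = $9,537.7344
Effective rate = $9,537.7344 ÷ $439,600 = 2.170% of market value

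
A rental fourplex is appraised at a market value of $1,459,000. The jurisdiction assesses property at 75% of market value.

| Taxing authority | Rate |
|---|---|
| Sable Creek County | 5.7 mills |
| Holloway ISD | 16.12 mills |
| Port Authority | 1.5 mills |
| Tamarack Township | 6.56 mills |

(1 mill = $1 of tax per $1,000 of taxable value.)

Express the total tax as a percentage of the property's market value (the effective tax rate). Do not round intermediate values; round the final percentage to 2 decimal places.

2.24%

Assessed value = $1,459,000 × 0.75 = $1,094,250
Sable Creek County: $1,094,250 × 0.0057 = $6,237.225
Holloway ISD: $1,094,250 × 0.01612 = $17,639.31
Port Authority: $1,094,250 × 0.0015 = $1,641.375
Tamarack Township: $1,094,250 × 0.00656 = $7,178.28
Total tax = $32,696.19
Effective rate = $32,696.19 ÷ $1,459,000 = 2.24% of market value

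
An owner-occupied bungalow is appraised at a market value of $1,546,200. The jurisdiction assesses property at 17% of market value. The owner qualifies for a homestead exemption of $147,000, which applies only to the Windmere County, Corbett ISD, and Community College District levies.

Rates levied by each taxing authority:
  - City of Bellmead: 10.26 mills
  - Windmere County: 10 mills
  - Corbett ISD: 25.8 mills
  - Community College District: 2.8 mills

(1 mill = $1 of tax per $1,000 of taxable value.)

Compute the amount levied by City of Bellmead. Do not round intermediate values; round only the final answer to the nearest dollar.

$2,697

Assessed value = $1,546,200 × 0.17 = $262,854
City of Bellmead taxable value = $262,854 (exemption does not apply)
City of Bellmead levy = $262,854 × 0.01026 = $2,696.88204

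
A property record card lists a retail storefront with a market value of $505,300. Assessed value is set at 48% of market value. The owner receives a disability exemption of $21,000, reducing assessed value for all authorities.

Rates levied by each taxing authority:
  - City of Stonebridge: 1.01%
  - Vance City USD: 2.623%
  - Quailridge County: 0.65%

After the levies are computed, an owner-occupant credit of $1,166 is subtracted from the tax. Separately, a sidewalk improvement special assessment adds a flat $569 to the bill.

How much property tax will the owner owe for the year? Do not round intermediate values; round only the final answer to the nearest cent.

$8,891.73

Assessed value = $505,300 × 0.48 = $242,544
Taxable value = $242,544 − $21,000 = $221,544
City of Stonebridge: $221,544 × 0.0101 = $2,237.5944
Vance City USD: $221,544 × 0.02623 = $5,811.09912
Quailridge County: $221,544 × 0.0065 = $1,440.036
Levies subtotal = $9,488.72952
After credit = $9,488.72952 − $1,166 = $8,322.72952
Total = $8,322.72952 + $569 = $8,891.72952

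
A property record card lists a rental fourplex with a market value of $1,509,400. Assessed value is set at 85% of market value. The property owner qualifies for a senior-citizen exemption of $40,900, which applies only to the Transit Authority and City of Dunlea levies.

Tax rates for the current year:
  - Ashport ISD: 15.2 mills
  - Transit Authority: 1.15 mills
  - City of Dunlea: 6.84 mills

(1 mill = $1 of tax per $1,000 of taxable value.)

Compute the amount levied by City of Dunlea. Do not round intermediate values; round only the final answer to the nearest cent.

Assessed value = $1,509,400 × 0.85 = $1,282,990
City of Dunlea taxable value = $1,282,990 − $40,900 = $1,242,090
City of Dunlea levy = $1,242,090 × 0.00684 = $8,495.8956

$8,495.90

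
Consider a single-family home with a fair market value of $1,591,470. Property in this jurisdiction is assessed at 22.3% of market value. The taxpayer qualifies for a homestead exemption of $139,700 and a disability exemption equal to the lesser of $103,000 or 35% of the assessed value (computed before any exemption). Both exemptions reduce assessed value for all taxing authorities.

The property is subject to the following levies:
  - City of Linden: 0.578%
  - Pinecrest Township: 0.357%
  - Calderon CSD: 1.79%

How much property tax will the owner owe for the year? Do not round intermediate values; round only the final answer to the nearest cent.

Assessed value = $1,591,470 × 0.223 = $354,897.81
Disability exemption = min($103,000, 35% × $354,897.81) = min($103,000, $124,214.2335) = $103,000 (dollar cap binds)
Taxable value = $354,897.81 − $139,700 − $103,000 = $112,197.81
City of Linden: $112,197.81 × 0.00578 = $648.5033418
Pinecrest Township: $112,197.81 × 0.00357 = $400.5461817
Calderon CSD: $112,197.81 × 0.0179 = $2,008.340799
Total = $3,057.3903225

$3,057.39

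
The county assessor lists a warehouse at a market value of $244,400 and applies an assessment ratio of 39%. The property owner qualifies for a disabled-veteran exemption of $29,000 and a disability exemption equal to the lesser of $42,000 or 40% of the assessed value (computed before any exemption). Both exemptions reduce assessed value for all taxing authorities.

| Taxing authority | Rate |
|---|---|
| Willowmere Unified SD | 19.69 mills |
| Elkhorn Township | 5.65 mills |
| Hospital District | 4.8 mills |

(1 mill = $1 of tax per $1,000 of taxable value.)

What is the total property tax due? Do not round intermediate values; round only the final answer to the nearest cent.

$849.63

Assessed value = $244,400 × 0.39 = $95,316
Disability exemption = min($42,000, 40% × $95,316) = min($42,000, $38,126.4) = $38,126.4 (percentage binds)
Taxable value = $95,316 − $29,000 − $38,126.4 = $28,189.6
Willowmere Unified SD: $28,189.6 × 0.01969 = $555.053224
Elkhorn Township: $28,189.6 × 0.00565 = $159.27124
Hospital District: $28,189.6 × 0.0048 = $135.31008
Total = $849.634544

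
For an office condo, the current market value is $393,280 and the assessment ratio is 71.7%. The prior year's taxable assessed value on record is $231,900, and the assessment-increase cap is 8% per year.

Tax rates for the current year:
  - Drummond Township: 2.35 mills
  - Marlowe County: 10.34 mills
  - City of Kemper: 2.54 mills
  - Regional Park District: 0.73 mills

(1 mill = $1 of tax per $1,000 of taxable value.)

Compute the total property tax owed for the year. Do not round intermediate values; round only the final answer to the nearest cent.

$3,997.21

Uncapped assessed value = $393,280 × 0.717 = $281,981.76
Cap limit = $231,900 × 1.08 = $250,452
Taxable assessed value = min($281,981.76, $250,452) = $250,452 (cap binds)
Drummond Township: $250,452 × 0.00235 = $588.5622
Marlowe County: $250,452 × 0.01034 = $2,589.67368
City of Kemper: $250,452 × 0.00254 = $636.14808
Regional Park District: $250,452 × 0.00073 = $182.82996
Total = $3,997.21392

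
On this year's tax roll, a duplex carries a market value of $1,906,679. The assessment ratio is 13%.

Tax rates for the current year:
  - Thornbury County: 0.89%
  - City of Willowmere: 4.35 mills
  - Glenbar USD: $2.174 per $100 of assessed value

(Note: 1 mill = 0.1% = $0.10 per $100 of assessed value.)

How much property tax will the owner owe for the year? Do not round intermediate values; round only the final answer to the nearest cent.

Assessed value = $1,906,679 × 0.13 = $247,868.27
Thornbury County: $247,868.27 × 0.0089 = $2,206.027603
City of Willowmere: $247,868.27 × 0.00435 = $1,078.2269745
Glenbar USD: $247,868.27 × 0.02174 = $5,388.6561898
Total = $8,672.9107673

$8,672.91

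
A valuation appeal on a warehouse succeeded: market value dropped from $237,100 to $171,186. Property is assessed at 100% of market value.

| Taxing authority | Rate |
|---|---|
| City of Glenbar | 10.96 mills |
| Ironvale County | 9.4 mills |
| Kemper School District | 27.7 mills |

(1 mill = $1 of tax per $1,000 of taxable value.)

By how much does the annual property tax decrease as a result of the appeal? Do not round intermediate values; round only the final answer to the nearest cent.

$3,167.83

Old assessed value = $237,100 × 1 = $237,100
New assessed value = $171,186 × 1 = $171,186
Combined rate = 0.01096 + 0.0094 + 0.0277 = 0.04806
Old tax = $237,100 × 0.04806 = $11,395.026
New tax = $171,186 × 0.04806 = $8,227.19916
Reduction = $11,395.026 − $8,227.19916 = $3,167.82684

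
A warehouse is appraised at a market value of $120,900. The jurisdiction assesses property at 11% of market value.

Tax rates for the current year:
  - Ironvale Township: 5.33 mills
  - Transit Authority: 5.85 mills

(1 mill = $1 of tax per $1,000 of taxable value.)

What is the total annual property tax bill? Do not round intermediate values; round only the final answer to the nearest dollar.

Assessed value = $120,900 × 0.11 = $13,299
Ironvale Township: $13,299 × 0.00533 = $70.88367
Transit Authority: $13,299 × 0.00585 = $77.79915
Total = $70.88367 + $77.79915 = $148.68282

$149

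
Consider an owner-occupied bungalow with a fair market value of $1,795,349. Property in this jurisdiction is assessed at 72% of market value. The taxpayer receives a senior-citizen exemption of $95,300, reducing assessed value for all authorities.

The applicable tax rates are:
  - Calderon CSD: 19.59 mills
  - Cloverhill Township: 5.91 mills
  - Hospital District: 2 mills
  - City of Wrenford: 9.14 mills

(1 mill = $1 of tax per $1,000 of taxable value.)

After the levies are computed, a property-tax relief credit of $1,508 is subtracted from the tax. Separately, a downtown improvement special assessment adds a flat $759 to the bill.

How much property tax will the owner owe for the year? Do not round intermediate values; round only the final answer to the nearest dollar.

$43,122

Assessed value = $1,795,349 × 0.72 = $1,292,651.28
Taxable value = $1,292,651.28 − $95,300 = $1,197,351.28
Calderon CSD: $1,197,351.28 × 0.01959 = $23,456.1115752
Cloverhill Township: $1,197,351.28 × 0.00591 = $7,076.3460648
Hospital District: $1,197,351.28 × 0.002 = $2,394.70256
City of Wrenford: $1,197,351.28 × 0.00914 = $10,943.7906992
Levies subtotal = $43,870.9508992
After credit = $43,870.9508992 − $1,508 = $42,362.9508992
Total = $42,362.9508992 + $759 = $43,121.9508992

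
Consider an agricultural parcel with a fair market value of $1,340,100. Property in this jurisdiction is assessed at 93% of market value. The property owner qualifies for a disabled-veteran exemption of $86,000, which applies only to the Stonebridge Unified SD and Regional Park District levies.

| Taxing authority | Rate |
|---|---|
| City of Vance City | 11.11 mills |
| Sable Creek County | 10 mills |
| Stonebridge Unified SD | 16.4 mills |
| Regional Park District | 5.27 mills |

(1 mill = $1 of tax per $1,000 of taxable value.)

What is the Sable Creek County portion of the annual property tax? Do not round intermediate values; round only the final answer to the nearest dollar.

$12,463

Assessed value = $1,340,100 × 0.93 = $1,246,293
Sable Creek County taxable value = $1,246,293 (exemption does not apply)
Sable Creek County levy = $1,246,293 × 0.01 = $12,462.93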